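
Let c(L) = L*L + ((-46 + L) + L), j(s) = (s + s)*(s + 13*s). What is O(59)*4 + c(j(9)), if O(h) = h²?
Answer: 5162238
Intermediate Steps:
j(s) = 28*s² (j(s) = (2*s)*(14*s) = 28*s²)
c(L) = -46 + L² + 2*L (c(L) = L² + (-46 + 2*L) = -46 + L² + 2*L)
O(59)*4 + c(j(9)) = 59²*4 + (-46 + (28*9²)² + 2*(28*9²)) = 3481*4 + (-46 + (28*81)² + 2*(28*81)) = 13924 + (-46 + 2268² + 2*2268) = 13924 + (-46 + 5143824 + 4536) = 13924 + 5148314 = 5162238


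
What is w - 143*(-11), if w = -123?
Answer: 1450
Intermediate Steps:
w - 143*(-11) = -123 - 143*(-11) = -123 + 1573 = 1450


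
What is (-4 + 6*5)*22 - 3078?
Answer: -2506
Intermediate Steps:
(-4 + 6*5)*22 - 3078 = (-4 + 30)*22 - 3078 = 26*22 - 3078 = 572 - 3078 = -2506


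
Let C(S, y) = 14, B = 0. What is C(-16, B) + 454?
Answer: 468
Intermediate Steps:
C(-16, B) + 454 = 14 + 454 = 468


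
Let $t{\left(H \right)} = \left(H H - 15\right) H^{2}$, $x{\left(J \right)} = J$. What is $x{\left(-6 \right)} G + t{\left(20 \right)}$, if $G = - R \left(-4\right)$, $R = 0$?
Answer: $154000$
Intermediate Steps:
$G = 0$ ($G = \left(-1\right) 0 \left(-4\right) = 0 \left(-4\right) = 0$)
$t{\left(H \right)} = H^{2} \left(-15 + H^{2}\right)$ ($t{\left(H \right)} = \left(H^{2} - 15\right) H^{2} = \left(-15 + H^{2}\right) H^{2} = H^{2} \left(-15 + H^{2}\right)$)
$x{\left(-6 \right)} G + t{\left(20 \right)} = \left(-6\right) 0 + 20^{2} \left(-15 + 20^{2}\right) = 0 + 400 \left(-15 + 400\right) = 0 + 400 \cdot 385 = 0 + 154000 = 154000$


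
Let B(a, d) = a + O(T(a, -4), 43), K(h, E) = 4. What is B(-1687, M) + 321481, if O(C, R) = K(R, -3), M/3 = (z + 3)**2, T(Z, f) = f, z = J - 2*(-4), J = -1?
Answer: 319798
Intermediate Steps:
z = 7 (z = -1 - 2*(-4) = -1 + 8 = 7)
M = 300 (M = 3*(7 + 3)**2 = 3*10**2 = 3*100 = 300)
O(C, R) = 4
B(a, d) = 4 + a (B(a, d) = a + 4 = 4 + a)
B(-1687, M) + 321481 = (4 - 1687) + 321481 = -1683 + 321481 = 319798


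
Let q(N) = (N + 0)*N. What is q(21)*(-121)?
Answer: -53361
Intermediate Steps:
q(N) = N² (q(N) = N*N = N²)
q(21)*(-121) = 21²*(-121) = 441*(-121) = -53361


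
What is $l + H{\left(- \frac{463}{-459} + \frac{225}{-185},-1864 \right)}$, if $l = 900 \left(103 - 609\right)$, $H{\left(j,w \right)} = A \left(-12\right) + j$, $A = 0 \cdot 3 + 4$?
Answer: $- \frac{7734876908}{16983} \approx -4.5545 \cdot 10^{5}$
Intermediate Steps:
$A = 4$ ($A = 0 + 4 = 4$)
$H{\left(j,w \right)} = -48 + j$ ($H{\left(j,w \right)} = 4 \left(-12\right) + j = -48 + j$)
$l = -455400$ ($l = 900 \left(-506\right) = -455400$)
$l + H{\left(- \frac{463}{-459} + \frac{225}{-185},-1864 \right)} = -455400 + \left(-48 + \left(- \frac{463}{-459} + \frac{225}{-185}\right)\right) = -455400 + \left(-48 + \left(\left(-463\right) \left(- \frac{1}{459}\right) + 225 \left(- \frac{1}{185}\right)\right)\right) = -455400 + \left(-48 + \left(\frac{463}{459} - \frac{45}{37}\right)\right) = -455400 - \frac{818708}{16983} = - \frac{7734876908}{16983}$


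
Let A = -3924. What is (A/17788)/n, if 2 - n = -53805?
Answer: -981/239279729 ≈ -4.0998e-6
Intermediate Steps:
n = 53807 (n = 2 - 1*(-53805) = 2 + 53805 = 53807)
(A/17788)/n = -3924/17788/53807 = -3924*1/17788*(1/53807) = -981/4447*1/53807 = -981/239279729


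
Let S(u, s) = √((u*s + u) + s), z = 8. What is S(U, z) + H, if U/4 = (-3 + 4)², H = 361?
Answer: 361 + 2*√11 ≈ 367.63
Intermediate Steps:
U = 4 (U = 4*(-3 + 4)² = 4*1² = 4*1 = 4)
S(u, s) = √(s + u + s*u) (S(u, s) = √((s*u + u) + s) = √((u + s*u) + s) = √(s + u + s*u))
S(U, z) + H = √(8 + 4 + 8*4) + 361 = √(8 + 4 + 32) + 361 = √44 + 361 = 2*√11 + 361 = 361 + 2*√11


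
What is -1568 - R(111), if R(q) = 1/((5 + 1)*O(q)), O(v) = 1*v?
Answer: -1044289/666 ≈ -1568.0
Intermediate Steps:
O(v) = v
R(q) = 1/(6*q) (R(q) = 1/((5 + 1)*q) = 1/(6*q))
-1568 - R(111) = -1568 - 1/(6*111) = -1568 - 1*1/666 = -1568 - 1/666 = -1044289/666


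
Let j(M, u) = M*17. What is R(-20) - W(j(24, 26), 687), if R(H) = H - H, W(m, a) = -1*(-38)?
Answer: -38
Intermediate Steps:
j(M, u) = 17*M
W(m, a) = 38
R(H) = 0
R(-20) - W(j(24, 26), 687) = 0 - 1*38 = 0 - 38 = -38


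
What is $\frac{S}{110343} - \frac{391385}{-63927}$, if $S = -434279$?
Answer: $\frac{5141480474}{2351298987} \approx 2.1867$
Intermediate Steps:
$\frac{S}{110343} - \frac{391385}{-63927} = - \frac{434279}{110343} - \frac{391385}{-63927} = \left(-434279\right) \frac{1}{110343} - - \frac{391385}{63927} = - \frac{434279}{110343} + \frac{391385}{63927} = \frac{5141480474}{2351298987}$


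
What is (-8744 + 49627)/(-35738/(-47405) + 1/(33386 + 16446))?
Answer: 96577336902680/1780943421 ≈ 54228.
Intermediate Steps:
(-8744 + 49627)/(-35738/(-47405) + 1/(33386 + 16446)) = 40883/(-35738*(-1/47405) + 1/49832) = 40883/(35738/47405 + 1/49832) = 40883/(1780943421/2362285960) = 40883*(2362285960/1780943421) = 96577336902680/1780943421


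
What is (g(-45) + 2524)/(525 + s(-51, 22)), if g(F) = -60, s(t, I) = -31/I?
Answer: 54208/11519 ≈ 4.7060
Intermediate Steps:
(g(-45) + 2524)/(525 + s(-51, 22)) = (-60 + 2524)/(525 - 31/22) = 2464/(525 - 31*1/22) = 2464/(525 - 31/22) = 2464/(11519/22) = 2464*(22/11519) = 54208/11519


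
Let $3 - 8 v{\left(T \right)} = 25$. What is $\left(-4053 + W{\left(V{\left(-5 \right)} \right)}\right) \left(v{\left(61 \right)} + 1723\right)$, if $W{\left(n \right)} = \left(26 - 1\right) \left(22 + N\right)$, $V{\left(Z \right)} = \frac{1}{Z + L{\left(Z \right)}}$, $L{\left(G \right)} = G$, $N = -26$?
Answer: $- \frac{28576793}{4} \approx -7.1442 \cdot 10^{6}$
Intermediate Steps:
$v{\left(T \right)} = - \frac{11}{4}$ ($v{\left(T \right)} = \frac{3}{8} - \frac{25}{8} = - \frac{11}{4}$)
$V{\left(Z \right)} = \frac{1}{2 Z}$ ($V{\left(Z \right)} = \frac{1}{Z + Z} = \frac{1}{2 Z}$)
$W{\left(n \right)} = -100$ ($W{\left(n \right)} = \left(26 - 1\right) \left(22 - 26\right) = 25 \left(-4\right) = -100$)
$\left(-4053 + W{\left(V{\left(-5 \right)} \right)}\right) \left(v{\left(61 \right)} + 1723\right) = \left(-4053 - 100\right) \left(- \frac{11}{4} + 1723\right) = \left(-4153\right) \frac{6881}{4} = - \frac{28576793}{4}$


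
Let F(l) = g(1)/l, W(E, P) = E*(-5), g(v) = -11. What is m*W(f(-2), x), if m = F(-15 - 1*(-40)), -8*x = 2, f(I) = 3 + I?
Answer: 11/5 ≈ 2.2000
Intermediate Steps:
x = -¼ (x = -⅛*2 = -¼ ≈ -0.25000)
W(E, P) = -5*E
F(l) = -11/l
m = -11/25 (m = -11/(-15 - 1*(-40)) = -11/(-15 + 40) = -11/25 ≈ -0.44000)
m*W(f(-2), x) = -(-11)*(3 - 2)/5 = -(-11)/5 = -11/25*(-5) = 11/5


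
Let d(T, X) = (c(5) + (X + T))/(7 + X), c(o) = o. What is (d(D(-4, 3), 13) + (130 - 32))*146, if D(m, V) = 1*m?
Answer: 72051/5 ≈ 14410.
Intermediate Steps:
D(m, V) = m
d(T, X) = (5 + T + X)/(7 + X) (d(T, X) = (5 + (X + T))/(7 + X) = (5 + (T + X))/(7 + X) = (5 + T + X)/(7 + X))
(d(D(-4, 3), 13) + (130 - 32))*146 = ((5 - 4 + 13)/(7 + 13) + (130 - 32))*146 = (14/20 + 98)*146 = ((1/20)*14 + 98)*146 = (7/10 + 98)*146 = (987/10)*146 = 72051/5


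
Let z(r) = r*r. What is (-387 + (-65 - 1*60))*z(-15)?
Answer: -115200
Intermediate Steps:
z(r) = r²
(-387 + (-65 - 1*60))*z(-15) = (-387 + (-65 - 1*60))*(-15)² = (-387 + (-65 - 60))*225 = (-387 - 125)*225 = -512*225 = -115200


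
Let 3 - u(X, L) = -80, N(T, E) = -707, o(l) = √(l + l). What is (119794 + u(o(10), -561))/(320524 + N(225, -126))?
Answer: 119877/319817 ≈ 0.37483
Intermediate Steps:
o(l) = √2*√l (o(l) = √(2*l) = √2*√l)
u(X, L) = 83 (u(X, L) = 3 - 1*(-80) = 3 + 80 = 83)
(119794 + u(o(10), -561))/(320524 + N(225, -126)) = (119794 + 83)/(320524 - 707) = 119877/319817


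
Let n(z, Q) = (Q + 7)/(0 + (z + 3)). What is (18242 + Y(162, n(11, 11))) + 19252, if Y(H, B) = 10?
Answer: 37504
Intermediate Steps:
n(z, Q) = (7 + Q)/(3 + z) (n(z, Q) = (7 + Q)/(0 + (3 + z)) = (7 + Q)/(3 + z))
(18242 + Y(162, n(11, 11))) + 19252 = (18242 + 10) + 19252 = 18252 + 19252 = 37504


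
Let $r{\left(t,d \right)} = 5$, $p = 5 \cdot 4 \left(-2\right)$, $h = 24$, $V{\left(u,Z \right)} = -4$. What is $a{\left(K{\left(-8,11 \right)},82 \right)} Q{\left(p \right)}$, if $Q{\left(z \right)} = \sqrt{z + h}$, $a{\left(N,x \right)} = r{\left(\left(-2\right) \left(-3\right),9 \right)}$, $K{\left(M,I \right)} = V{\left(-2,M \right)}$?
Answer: $20 i \approx 20.0 i$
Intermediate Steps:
$K{\left(M,I \right)} = -4$
$p = -40$ ($p = 20 \left(-2\right) = -40$)
$a{\left(N,x \right)} = 5$
$Q{\left(z \right)} = \sqrt{24 + z}$ ($Q{\left(z \right)} = \sqrt{z + 24} = \sqrt{24 + z}$)
$a{\left(K{\left(-8,11 \right)},82 \right)} Q{\left(p \right)} = 5 \sqrt{24 - 40} = 5 \sqrt{-16} = 5 \cdot 4 i = 20 i$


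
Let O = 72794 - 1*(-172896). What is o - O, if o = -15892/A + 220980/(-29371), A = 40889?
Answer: -295071109135262/1200950819 ≈ -2.4570e+5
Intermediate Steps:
o = -9502415152/1200950819 (o = -15892/40889 + 220980/(-29371) = -15892*1/40889 + 220980*(-1/29371) = -15892/40889 - 220980/29371 = -9502415152/1200950819 ≈ -7.9124)
O = 245690 (O = 72794 + 172896 = 245690)
o - O = -9502415152/1200950819 - 1*245690 = -9502415152/1200950819 - 245690 = -295071109135262/1200950819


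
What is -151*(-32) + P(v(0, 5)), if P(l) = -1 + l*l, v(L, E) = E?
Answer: 4856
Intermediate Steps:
P(l) = -1 + l²
-151*(-32) + P(v(0, 5)) = -151*(-32) + (-1 + 5²) = 4832 + (-1 + 25) = 4832 + 24 = 4856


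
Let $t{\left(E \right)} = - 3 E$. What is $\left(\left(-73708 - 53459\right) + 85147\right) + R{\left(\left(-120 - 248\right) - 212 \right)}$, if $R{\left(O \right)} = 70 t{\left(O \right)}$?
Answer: $79780$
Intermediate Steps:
$R{\left(O \right)} = - 210 O$ ($R{\left(O \right)} = 70 \left(- 3 O\right) = - 210 O$)
$\left(\left(-73708 - 53459\right) + 85147\right) + R{\left(\left(-120 - 248\right) - 212 \right)} = \left(\left(-73708 - 53459\right) + 85147\right) - 210 \left(\left(-120 - 248\right) - 212\right) = \left(-127167 + 85147\right) - 210 \left(\left(-120 - 248\right) - 212\right) = -42020 - 210 \left(-368 - 212\right) = -42020 - -121800 = -42020 + 121800 = 79780$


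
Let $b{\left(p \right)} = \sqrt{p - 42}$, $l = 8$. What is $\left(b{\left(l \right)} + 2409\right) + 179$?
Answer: $2588 + i \sqrt{34} \approx 2588.0 + 5.831 i$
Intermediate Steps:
$b{\left(p \right)} = \sqrt{-42 + p}$
$\left(b{\left(l \right)} + 2409\right) + 179 = \left(\sqrt{-42 + 8} + 2409\right) + 179 = \left(\sqrt{-34} + 2409\right) + 179 = \left(i \sqrt{34} + 2409\right) + 179 = \left(2409 + i \sqrt{34}\right) + 179 = 2588 + i \sqrt{34}$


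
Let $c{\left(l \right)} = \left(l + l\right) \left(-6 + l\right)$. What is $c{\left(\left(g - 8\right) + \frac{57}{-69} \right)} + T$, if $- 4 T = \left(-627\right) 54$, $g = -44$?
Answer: $\frac{15531021}{1058} \approx 14680.0$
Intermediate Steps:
$T = \frac{16929}{2}$ ($T = - \frac{\left(-627\right) 54}{4} = \left(- \frac{1}{4}\right) \left(-33858\right) = \frac{16929}{2} \approx 8464.5$)
$c{\left(l \right)} = 2 l \left(-6 + l\right)$
$c{\left(\left(g - 8\right) + \frac{57}{-69} \right)} + T = 2 \left(\left(-44 - 8\right) + \frac{57}{-69}\right) \left(-6 + \left(\left(-44 - 8\right) + \frac{57}{-69}\right)\right) + \frac{16929}{2} = 2 \left(-52 + 57 \left(- \frac{1}{69}\right)\right) \left(-6 + \left(-52 + 57 \left(- \frac{1}{69}\right)\right)\right) + \frac{16929}{2} = 2 \left(-52 - \frac{19}{23}\right) \left(-6 - \frac{1215}{23}\right) + \frac{16929}{2} = 2 \left(- \frac{1215}{23}\right) \left(-6 - \frac{1215}{23}\right) + \frac{16929}{2} = 2 \left(- \frac{1215}{23}\right) \left(- \frac{1353}{23}\right) + \frac{16929}{2} = \frac{3287790}{529} + \frac{16929}{2} = \frac{15531021}{1058}$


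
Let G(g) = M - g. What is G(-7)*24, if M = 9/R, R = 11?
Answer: 2064/11 ≈ 187.64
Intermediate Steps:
M = 9/11 ≈ 0.81818
G(g) = 9/11 - g
G(-7)*24 = (9/11 - 1*(-7))*24 = (9/11 + 7)*24 = (86/11)*24 = 2064/11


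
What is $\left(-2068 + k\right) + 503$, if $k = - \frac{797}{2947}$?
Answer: $- \frac{4612852}{2947} \approx -1565.3$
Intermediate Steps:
$k = - \frac{797}{2947}$ ($k = \left(-797\right) \frac{1}{2947} = - \frac{797}{2947} \approx -0.27044$)
$\left(-2068 + k\right) + 503 = \left(-2068 - \frac{797}{2947}\right) + 503 = - \frac{6095193}{2947} + 503 = - \frac{4612852}{2947}$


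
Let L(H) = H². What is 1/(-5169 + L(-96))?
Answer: 1/4047 ≈ 0.00024710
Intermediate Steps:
1/(-5169 + L(-96)) = 1/(-5169 + (-96)²) = 1/(-5169 + 9216) = 1/4047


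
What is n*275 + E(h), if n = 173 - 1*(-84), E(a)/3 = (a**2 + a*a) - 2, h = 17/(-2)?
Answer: 142205/2 ≈ 71103.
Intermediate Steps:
h = -17/2 (h = 17*(-1/2) = -17/2 ≈ -8.5000)
E(a) = -6 + 6*a**2 (E(a) = 3*((a**2 + a*a) - 2) = 3*((a**2 + a**2) - 2) = 3*(2*a**2 - 2) = 3*(-2 + 2*a**2) = -6 + 6*a**2)
n = 257 (n = 173 + 84 = 257)
n*275 + E(h) = 257*275 + (-6 + 6*(-17/2)**2) = 70675 + (-6 + 6*(289/4)) = 70675 + (-6 + 867/2) = 70675 + 855/2 = 142205/2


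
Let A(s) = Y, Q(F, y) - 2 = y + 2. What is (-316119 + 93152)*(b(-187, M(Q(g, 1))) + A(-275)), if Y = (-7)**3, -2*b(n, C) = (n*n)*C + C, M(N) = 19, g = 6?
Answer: 74149459586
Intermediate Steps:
Q(F, y) = 4 + y (Q(F, y) = 2 + (y + 2) = 2 + (2 + y) = 4 + y)
b(n, C) = -C/2 - C*n**2/2 (b(n, C) = -((n*n)*C + C)/2 = -(n**2*C + C)/2 = -(C*n**2 + C)/2 = -(C + C*n**2)/2 = -C/2 - C*n**2/2)
Y = -343
A(s) = -343
(-316119 + 93152)*(b(-187, M(Q(g, 1))) + A(-275)) = (-316119 + 93152)*(-1/2*19*(1 + (-187)**2) - 343) = -222967*(-1/2*19*(1 + 34969) - 343) = -222967*(-1/2*19*34970 - 343) = -222967*(-332215 - 343) = -222967*(-332558) = 74149459586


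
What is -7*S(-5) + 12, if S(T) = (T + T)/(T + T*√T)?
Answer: 2*(I + 6*√5)/(√5 - I) ≈ 9.6667 + 5.2175*I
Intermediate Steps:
S(T) = 2*T/(T + T^(3/2)) (S(T) = (2*T)/(T + T^(3/2)) = 2*T/(T + T^(3/2)))
-7*S(-5) + 12 = -14*(-5)/(-5 + (-5)^(3/2)) + 12 = -14*(-5)/(-5 - 5*I*√5) + 12 = -(-70)/(-5 - 5*I*√5) + 12 = 70/(-5 - 5*I*√5) + 12 = 12 + 70/(-5 - 5*I*√5)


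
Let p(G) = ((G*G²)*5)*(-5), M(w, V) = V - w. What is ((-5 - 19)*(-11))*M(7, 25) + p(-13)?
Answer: 59677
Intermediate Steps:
p(G) = -25*G³ (p(G) = (G³*5)*(-5) = (5*G³)*(-5) = -25*G³)
((-5 - 19)*(-11))*M(7, 25) + p(-13) = ((-5 - 19)*(-11))*(25 - 1*7) - 25*(-13)³ = (-24*(-11))*(25 - 7) - 25*(-2197) = 264*18 + 54925 = 4752 + 54925 = 59677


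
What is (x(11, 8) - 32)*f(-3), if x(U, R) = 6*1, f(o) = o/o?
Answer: -26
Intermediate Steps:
f(o) = 1
x(U, R) = 6
(x(11, 8) - 32)*f(-3) = (6 - 32)*1 = -26*1 = -26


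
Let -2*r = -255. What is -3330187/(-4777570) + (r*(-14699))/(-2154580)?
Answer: 27107404603/17300263480 ≈ 1.5669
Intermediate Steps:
r = 255/2 (r = -1/2*(-255) = 255/2 ≈ 127.50)
-3330187/(-4777570) + (r*(-14699))/(-2154580) = -3330187/(-4777570) + ((255/2)*(-14699))/(-2154580) = -3330187*(-1/4777570) - 3748245/2*(-1/2154580) = 475741/682510 + 44097/50696 = 27107404603/17300263480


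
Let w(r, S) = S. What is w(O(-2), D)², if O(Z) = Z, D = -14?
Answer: 196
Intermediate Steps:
w(O(-2), D)² = (-14)² = 196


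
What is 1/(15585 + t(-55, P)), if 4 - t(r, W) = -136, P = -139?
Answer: 1/15725 ≈ 6.3593e-5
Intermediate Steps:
t(r, W) = 140 (t(r, W) = 4 - 1*(-136) = 4 + 136 = 140)
1/(15585 + t(-55, P)) = 1/(15585 + 140) = 1/15725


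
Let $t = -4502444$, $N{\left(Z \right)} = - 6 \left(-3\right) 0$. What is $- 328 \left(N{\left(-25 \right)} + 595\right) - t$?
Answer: $4307284$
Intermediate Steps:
$N{\left(Z \right)} = 0$ ($N{\left(Z \right)} = - \left(-18\right) 0 = \left(-1\right) 0 = 0$)
$- 328 \left(N{\left(-25 \right)} + 595\right) - t = - 328 \left(0 + 595\right) - -4502444 = \left(-328\right) 595 + 4502444 = -195160 + 4502444 = 4307284$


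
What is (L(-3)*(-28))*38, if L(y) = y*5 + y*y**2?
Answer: 44688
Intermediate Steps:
L(y) = y**3 + 5*y (L(y) = 5*y + y**3 = y**3 + 5*y)
(L(-3)*(-28))*38 = (-3*(5 + (-3)**2)*(-28))*38 = (-3*(5 + 9)*(-28))*38 = (-3*14*(-28))*38 = -42*(-28)*38 = 1176*38 = 44688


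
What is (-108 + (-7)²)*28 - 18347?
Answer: -19999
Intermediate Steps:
(-108 + (-7)²)*28 - 18347 = (-108 + 49)*28 - 18347 = -59*28 - 18347 = -1652 - 18347 = -19999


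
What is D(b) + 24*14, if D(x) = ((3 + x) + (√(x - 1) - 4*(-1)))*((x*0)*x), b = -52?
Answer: 336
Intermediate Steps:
D(x) = 0 (D(x) = ((3 + x) + (√(-1 + x) + 4))*(0*x) = ((3 + x) + (4 + √(-1 + x)))*0 = (7 + x + √(-1 + x))*0 = 0)
D(b) + 24*14 = 0 + 24*14 = 0 + 336 = 336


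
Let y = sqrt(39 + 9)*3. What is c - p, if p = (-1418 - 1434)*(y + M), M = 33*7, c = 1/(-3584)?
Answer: 2361182207/3584 + 34224*sqrt(3) ≈ 7.1809e+5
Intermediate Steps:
c = -1/3584 ≈ -0.00027902
M = 231
y = 12*sqrt(3) (y = sqrt(48)*3 = (4*sqrt(3))*3 = 12*sqrt(3) ≈ 20.785)
p = -658812 - 34224*sqrt(3) (p = (-1418 - 1434)*(12*sqrt(3) + 231) = -2852*(231 + 12*sqrt(3)) = -658812 - 34224*sqrt(3) ≈ -7.1809e+5)
c - p = -1/3584 - (-658812 - 34224*sqrt(3)) = -1/3584 + (658812 + 34224*sqrt(3)) = 2361182207/3584 + 34224*sqrt(3)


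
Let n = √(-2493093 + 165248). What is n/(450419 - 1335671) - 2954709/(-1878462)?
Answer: 328301/208718 - I*√2327845/885252 ≈ 1.5729 - 0.0017235*I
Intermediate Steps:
n = I*√2327845 (n = √(-2327845) = I*√2327845 ≈ 1525.7*I)
n/(450419 - 1335671) - 2954709/(-1878462) = (I*√2327845)/(450419 - 1335671) - 2954709/(-1878462) = (I*√2327845)/(-885252) - 2954709*(-1/1878462) = (I*√2327845)*(-1/885252) + 328301/208718 = -I*√2327845/885252 + 328301/208718 = 328301/208718 - I*√2327845/885252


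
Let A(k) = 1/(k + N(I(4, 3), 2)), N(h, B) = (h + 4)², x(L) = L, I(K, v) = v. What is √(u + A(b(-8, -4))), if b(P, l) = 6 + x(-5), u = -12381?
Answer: I*√1238098/10 ≈ 111.27*I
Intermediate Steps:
N(h, B) = (4 + h)²
b(P, l) = 1 (b(P, l) = 6 - 5 = 1)
A(k) = 1/(49 + k) (A(k) = 1/(k + (4 + 3)²) = 1/(k + 7²) = 1/(k + 49) = 1/(49 + k))
√(u + A(b(-8, -4))) = √(-12381 + 1/(49 + 1)) = √(-12381 + 1/50) = √(-619049/50) = I*√1238098/10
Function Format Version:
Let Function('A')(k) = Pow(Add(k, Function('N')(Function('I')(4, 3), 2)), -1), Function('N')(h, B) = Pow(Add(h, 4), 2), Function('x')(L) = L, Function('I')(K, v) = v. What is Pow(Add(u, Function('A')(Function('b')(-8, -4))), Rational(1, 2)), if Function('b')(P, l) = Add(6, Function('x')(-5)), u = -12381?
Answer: Mul(Rational(1, 10), I, Pow(1238098, Rational(1, 2))) ≈ Mul(111.27, I)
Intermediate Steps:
Function('N')(h, B) = Pow(Add(4, h), 2)
Function('b')(P, l) = 1 (Function('b')(P, l) = Add(6, -5) = 1)
Function('A')(k) = Pow(Add(49, k), -1) (Function('A')(k) = Pow(Add(k, Pow(Add(4, 3), 2)), -1) = Pow(Add(k, Pow(7, 2)), -1) = Pow(Add(k, 49), -1) = Pow(Add(49, k), -1))
Pow(Add(u, Function('A')(Function('b')(-8, -4))), Rational(1, 2)) = Pow(Add(-12381, Pow(Add(49, 1), -1)), Rational(1, 2)) = Pow(Add(-12381, Pow(50, -1)), Rational(1, 2)) = Pow(Add(-12381, Rational(1, 50)), Rational(1, 2)) = Pow(Rational(-619049, 50), Rational(1, 2)) = Mul(Rational(1, 10), I, Pow(1238098, Rational(1, 2)))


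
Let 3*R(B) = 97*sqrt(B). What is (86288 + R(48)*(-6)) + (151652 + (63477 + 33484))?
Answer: 334901 - 776*sqrt(3) ≈ 3.3356e+5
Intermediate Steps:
R(B) = 97*sqrt(B)/3 (R(B) = (97*sqrt(B))/3 = 97*sqrt(B)/3)
(86288 + R(48)*(-6)) + (151652 + (63477 + 33484)) = (86288 + (97*sqrt(48)/3)*(-6)) + (151652 + (63477 + 33484)) = (86288 + (97*(4*sqrt(3))/3)*(-6)) + (151652 + 96961) = (86288 + (388*sqrt(3)/3)*(-6)) + 248613 = (86288 - 776*sqrt(3)) + 248613 = 334901 - 776*sqrt(3)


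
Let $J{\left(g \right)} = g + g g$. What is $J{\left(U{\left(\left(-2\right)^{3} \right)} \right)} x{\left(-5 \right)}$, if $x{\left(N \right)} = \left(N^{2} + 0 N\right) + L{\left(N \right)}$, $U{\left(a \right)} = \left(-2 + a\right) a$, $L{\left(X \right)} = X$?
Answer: $129600$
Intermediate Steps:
$U{\left(a \right)} = a \left(-2 + a\right)$
$J{\left(g \right)} = g + g^{2}$
$x{\left(N \right)} = N + N^{2}$ ($x{\left(N \right)} = \left(N^{2} + 0 N\right) + N = \left(N^{2} + 0\right) + N = N^{2} + N = N + N^{2}$)
$J{\left(U{\left(\left(-2\right)^{3} \right)} \right)} x{\left(-5 \right)} = \left(-2\right)^{3} \left(-2 + \left(-2\right)^{3}\right) \left(1 + \left(-2\right)^{3} \left(-2 + \left(-2\right)^{3}\right)\right) \left(- 5 \left(1 - 5\right)\right) = - 8 \left(-2 - 8\right) \left(1 - 8 \left(-2 - 8\right)\right) \left(\left(-5\right) \left(-4\right)\right) = \left(-8\right) \left(-10\right) \left(1 - -80\right) 20 = 80 \left(1 + 80\right) 20 = 80 \cdot 81 \cdot 20 = 6480 \cdot 20 = 129600$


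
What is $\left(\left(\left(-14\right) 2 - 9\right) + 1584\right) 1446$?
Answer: $2236962$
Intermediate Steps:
$\left(\left(\left(-14\right) 2 - 9\right) + 1584\right) 1446 = \left(\left(-28 - 9\right) + 1584\right) 1446 = \left(-37 + 1584\right) 1446 = 1547 \cdot 1446 = 2236962$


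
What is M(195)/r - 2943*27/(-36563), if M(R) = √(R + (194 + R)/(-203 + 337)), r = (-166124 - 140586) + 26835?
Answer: 79461/36563 - √3553546/37503250 ≈ 2.1732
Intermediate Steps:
r = -279875 (r = -306710 + 26835 = -279875)
M(R) = √(97/67 + 135*R/134) (M(R) = √(R + (194 + R)/134) = √(R + (194 + R)*(1/134)) = √(R + (97/67 + R/134)) = √(97/67 + 135*R/134))
M(195)/r - 2943*27/(-36563) = (√(25996 + 18090*195)/134)/(-279875) - 2943*27/(-36563) = (√(25996 + 3527550)/134)*(-1/279875) - 79461*(-1/36563) = (√3553546/134)*(-1/279875) + 79461/36563 = -√3553546/37503250 + 79461/36563 = 79461/36563 - √3553546/37503250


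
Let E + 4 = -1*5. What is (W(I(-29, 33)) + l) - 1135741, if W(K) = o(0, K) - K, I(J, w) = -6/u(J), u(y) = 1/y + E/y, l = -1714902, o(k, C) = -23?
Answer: -11402577/4 ≈ -2.8506e+6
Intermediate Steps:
E = -9 (E = -4 - 1*5 = -4 - 5 = -9)
u(y) = -8/y (u(y) = 1/y - 9/y = -8/y)
I(J, w) = 3*J/4 (I(J, w) = -6*(-J/8) = -(-3)*J/4 = 3*J/4)
W(K) = -23 - K
(W(I(-29, 33)) + l) - 1135741 = ((-23 - 3*(-29)/4) - 1714902) - 1135741 = ((-23 - 1*(-87/4)) - 1714902) - 1135741 = ((-23 + 87/4) - 1714902) - 1135741 = (-5/4 - 1714902) - 1135741 = -6859613/4 - 1135741 = -11402577/4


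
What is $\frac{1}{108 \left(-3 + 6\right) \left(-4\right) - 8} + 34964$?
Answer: $\frac{45593055}{1304} \approx 34964.0$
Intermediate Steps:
$\frac{1}{108 \left(-3 + 6\right) \left(-4\right) - 8} + 34964 = \frac{1}{108 \cdot 3 \left(-4\right) - 8} + 34964 = \frac{1}{108 \left(-12\right) - 8} + 34964 = \frac{1}{-1296 - 8} + 34964 = \frac{1}{-1304} + 34964 = - \frac{1}{1304} + 34964 = \frac{45593055}{1304}$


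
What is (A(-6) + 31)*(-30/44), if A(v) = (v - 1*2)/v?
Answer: -485/22 ≈ -22.045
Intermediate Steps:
A(v) = (-2 + v)/v (A(v) = (v - 2)/v = (-2 + v)/v)
(A(-6) + 31)*(-30/44) = ((-2 - 6)/(-6) + 31)*(-30/44) = (-⅙*(-8) + 31)*(-30*1/44) = (4/3 + 31)*(-15/22) = (97/3)*(-15/22) = -485/22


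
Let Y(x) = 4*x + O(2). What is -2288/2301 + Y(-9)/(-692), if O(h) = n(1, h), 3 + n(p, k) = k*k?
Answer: -115597/122484 ≈ -0.94377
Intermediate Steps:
n(p, k) = -3 + k² (n(p, k) = -3 + k*k = -3 + k²)
O(h) = -3 + h²
Y(x) = 1 + 4*x (Y(x) = 4*x + (-3 + 2²) = 4*x + (-3 + 4) = 4*x + 1 = 1 + 4*x)
-2288/2301 + Y(-9)/(-692) = -2288/2301 + (1 + 4*(-9))/(-692) = -2288*1/2301 + (1 - 36)*(-1/692) = -176/177 - 35*(-1/692) = -176/177 + 35/692 = -115597/122484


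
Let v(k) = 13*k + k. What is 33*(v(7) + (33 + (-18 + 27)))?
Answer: 4620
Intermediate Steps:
v(k) = 14*k
33*(v(7) + (33 + (-18 + 27))) = 33*(14*7 + (33 + (-18 + 27))) = 33*(98 + (33 + 9)) = 33*(98 + 42) = 33*140 = 4620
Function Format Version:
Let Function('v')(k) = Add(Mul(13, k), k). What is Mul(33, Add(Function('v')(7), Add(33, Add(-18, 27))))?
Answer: 4620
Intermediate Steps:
Function('v')(k) = Mul(14, k)
Mul(33, Add(Function('v')(7), Add(33, Add(-18, 27)))) = Mul(33, Add(Mul(14, 7), Add(33, Add(-18, 27)))) = Mul(33, Add(98, Add(33, 9))) = Mul(33, Add(98, 42)) = Mul(33, 140) = 4620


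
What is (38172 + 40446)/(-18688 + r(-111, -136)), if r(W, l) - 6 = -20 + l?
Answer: -39309/9419 ≈ -4.1734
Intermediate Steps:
r(W, l) = -14 + l (r(W, l) = 6 + (-20 + l) = -14 + l)
(38172 + 40446)/(-18688 + r(-111, -136)) = (38172 + 40446)/(-18688 + (-14 - 136)) = 78618/(-18688 - 150) = 78618/(-18838) = 78618*(-1/18838) = -39309/9419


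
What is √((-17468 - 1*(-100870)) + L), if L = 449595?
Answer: √532997 ≈ 730.07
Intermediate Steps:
√((-17468 - 1*(-100870)) + L) = √((-17468 - 1*(-100870)) + 449595) = √((-17468 + 100870) + 449595) = √(83402 + 449595) = √532997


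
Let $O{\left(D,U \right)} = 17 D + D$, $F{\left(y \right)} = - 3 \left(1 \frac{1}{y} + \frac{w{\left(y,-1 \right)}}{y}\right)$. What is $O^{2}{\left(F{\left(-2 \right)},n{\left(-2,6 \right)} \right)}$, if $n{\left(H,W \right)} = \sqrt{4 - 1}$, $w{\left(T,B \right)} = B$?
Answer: $0$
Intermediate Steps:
$n{\left(H,W \right)} = \sqrt{3}$
$F{\left(y \right)} = 0$ ($F{\left(y \right)} = - 3 \left(1 \frac{1}{y} - \frac{1}{y}\right) = - 3 \left(\frac{1}{y} - \frac{1}{y}\right) = \left(-3\right) 0 = 0$)
$O{\left(D,U \right)} = 18 D$
$O^{2}{\left(F{\left(-2 \right)},n{\left(-2,6 \right)} \right)} = \left(18 \cdot 0\right)^{2} = 0^{2} = 0$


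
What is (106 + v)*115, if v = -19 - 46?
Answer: 4715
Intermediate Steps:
v = -65
(106 + v)*115 = (106 - 65)*115 = 41*115 = 4715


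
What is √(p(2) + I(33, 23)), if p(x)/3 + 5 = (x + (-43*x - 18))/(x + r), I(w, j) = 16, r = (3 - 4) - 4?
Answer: √103 ≈ 10.149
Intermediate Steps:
r = -5 (r = -1 - 4 = -5)
p(x) = -15 + 3*(-18 - 42*x)/(-5 + x) (p(x) = -15 + 3*((x + (-43*x - 18))/(x - 5)) = -15 + 3*((x + (-18 - 43*x))/(-5 + x)) = -15 + 3*((-18 - 42*x)/(-5 + x)) = -15 + 3*(-18 - 42*x)/(-5 + x))
√(p(2) + I(33, 23)) = √(3*(7 - 47*2)/(-5 + 2) + 16) = √(3*(7 - 94)/(-3) + 16) = √(3*(-⅓)*(-87) + 16) = √(87 + 16) = √103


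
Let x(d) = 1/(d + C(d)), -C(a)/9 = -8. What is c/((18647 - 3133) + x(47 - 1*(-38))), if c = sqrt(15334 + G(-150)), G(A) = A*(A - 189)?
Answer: 314*sqrt(16546)/2435699 ≈ 0.016583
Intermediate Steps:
C(a) = 72 (C(a) = -9*(-8) = 72)
x(d) = 1/(72 + d) (x(d) = 1/(d + 72) = 1/(72 + d))
G(A) = A*(-189 + A)
c = 2*sqrt(16546) (c = sqrt(15334 - 150*(-189 - 150)) = sqrt(15334 - 150*(-339)) = sqrt(15334 + 50850) = sqrt(66184) = 2*sqrt(16546) ≈ 257.26)
c/((18647 - 3133) + x(47 - 1*(-38))) = (2*sqrt(16546))/((18647 - 3133) + 1/(72 + (47 - 1*(-38)))) = (2*sqrt(16546))/(15514 + 1/(72 + (47 + 38))) = (2*sqrt(16546))/(15514 + 1/(72 + 85)) = (2*sqrt(16546))/(15514 + 1/157) = (2*sqrt(16546))/(2435699/157) = (2*sqrt(16546))*(157/2435699) = 314*sqrt(16546)/2435699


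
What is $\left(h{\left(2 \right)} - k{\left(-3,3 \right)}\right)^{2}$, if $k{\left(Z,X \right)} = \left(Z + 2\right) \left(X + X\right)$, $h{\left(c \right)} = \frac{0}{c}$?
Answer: $36$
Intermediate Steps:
$h{\left(c \right)} = 0$
$k{\left(Z,X \right)} = 2 X \left(2 + Z\right)$ ($k{\left(Z,X \right)} = \left(2 + Z\right) 2 X = 2 X \left(2 + Z\right)$)
$\left(h{\left(2 \right)} - k{\left(-3,3 \right)}\right)^{2} = \left(0 - 2 \cdot 3 \left(2 - 3\right)\right)^{2} = \left(0 - 2 \cdot 3 \left(-1\right)\right)^{2} = \left(0 - -6\right)^{2} = \left(0 + 6\right)^{2} = 6^{2} = 36$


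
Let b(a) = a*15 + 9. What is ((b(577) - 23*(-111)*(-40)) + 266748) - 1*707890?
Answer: -534598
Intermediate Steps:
b(a) = 9 + 15*a (b(a) = 15*a + 9 = 9 + 15*a)
((b(577) - 23*(-111)*(-40)) + 266748) - 1*707890 = (((9 + 15*577) - 23*(-111)*(-40)) + 266748) - 1*707890 = (((9 + 8655) + 2553*(-40)) + 266748) - 707890 = ((8664 - 102120) + 266748) - 707890 = (-93456 + 266748) - 707890 = 173292 - 707890 = -534598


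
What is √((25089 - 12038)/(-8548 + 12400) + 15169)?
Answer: √6253512173/642 ≈ 123.18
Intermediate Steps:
√((25089 - 12038)/(-8548 + 12400) + 15169) = √(13051/3852 + 15169) = √(58444039/3852) = √6253512173/642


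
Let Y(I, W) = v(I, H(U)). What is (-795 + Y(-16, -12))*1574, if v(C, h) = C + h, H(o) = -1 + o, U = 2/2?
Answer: -1276514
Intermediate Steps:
U = 1 (U = 2*(½) = 1)
Y(I, W) = I (Y(I, W) = I + (-1 + 1) = I + 0 = I)
(-795 + Y(-16, -12))*1574 = (-795 - 16)*1574 = -811*1574 = -1276514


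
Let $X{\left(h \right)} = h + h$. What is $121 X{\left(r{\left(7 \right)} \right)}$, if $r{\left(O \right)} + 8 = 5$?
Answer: $-726$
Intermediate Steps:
$r{\left(O \right)} = -3$ ($r{\left(O \right)} = -8 + 5 = -3$)
$X{\left(h \right)} = 2 h$
$121 X{\left(r{\left(7 \right)} \right)} = 121 \cdot 2 \left(-3\right) = 121 \left(-6\right) = -726$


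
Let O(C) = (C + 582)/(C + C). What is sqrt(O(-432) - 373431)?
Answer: I*sqrt(53774089)/12 ≈ 611.09*I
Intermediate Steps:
O(C) = (582 + C)/(2*C) (O(C) = (582 + C)/((2*C)) = (582 + C)*(1/(2*C)) = (582 + C)/(2*C))
sqrt(O(-432) - 373431) = sqrt((1/2)*(582 - 432)/(-432) - 373431) = sqrt((1/2)*(-1/432)*150 - 373431) = sqrt(-25/144 - 373431) = sqrt(-53774089/144) = I*sqrt(53774089)/12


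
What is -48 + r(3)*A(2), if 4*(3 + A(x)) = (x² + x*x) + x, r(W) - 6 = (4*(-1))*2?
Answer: -47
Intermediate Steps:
r(W) = -2 (r(W) = 6 + (4*(-1))*2 = 6 - 4*2 = 6 - 8 = -2)
A(x) = -3 + x²/2 + x/4 (A(x) = -3 + ((x² + x*x) + x)/4 = -3 + ((x² + x²) + x)/4 = -3 + (2*x² + x)/4 = -3 + (x + 2*x²)/4 = -3 + (x²/2 + x/4) = -3 + x²/2 + x/4)
-48 + r(3)*A(2) = -48 - 2*(-3 + (½)*2² + (¼)*2) = -48 - 2*(-3 + (½)*4 + ½) = -48 - 2*(-3 + 2 + ½) = -48 - 2*(-½) = -48 + 1 = -47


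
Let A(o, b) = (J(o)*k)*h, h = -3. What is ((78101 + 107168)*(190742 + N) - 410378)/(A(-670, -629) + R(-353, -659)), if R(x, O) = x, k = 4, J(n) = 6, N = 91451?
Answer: -52281204539/425 ≈ -1.2301e+8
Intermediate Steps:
A(o, b) = -72 (A(o, b) = (6*4)*(-3) = 24*(-3) = -72)
((78101 + 107168)*(190742 + N) - 410378)/(A(-670, -629) + R(-353, -659)) = ((78101 + 107168)*(190742 + 91451) - 410378)/(-72 - 353) = (185269*282193 - 410378)/(-425) = (52281614917 - 410378)*(-1/425) = 52281204539*(-1/425) = -52281204539/425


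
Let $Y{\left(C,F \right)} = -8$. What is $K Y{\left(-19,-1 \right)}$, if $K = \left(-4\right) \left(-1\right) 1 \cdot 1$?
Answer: $-32$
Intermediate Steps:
$K = 4$ ($K = 4 \cdot 1 = 4$)
$K Y{\left(-19,-1 \right)} = 4 \left(-8\right) = -32$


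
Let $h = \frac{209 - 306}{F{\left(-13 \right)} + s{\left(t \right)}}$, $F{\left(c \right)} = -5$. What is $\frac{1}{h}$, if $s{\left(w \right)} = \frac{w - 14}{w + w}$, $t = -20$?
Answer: $\frac{83}{1940} \approx 0.042783$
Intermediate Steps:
$s{\left(w \right)} = \frac{-14 + w}{2 w}$
$h = \frac{1940}{83}$ ($h = \frac{209 - 306}{-5 + \frac{-14 - 20}{2 \left(-20\right)}} = - \frac{97}{-5 + \frac{1}{2} \left(- \frac{1}{20}\right) \left(-34\right)} = - \frac{97}{-5 + \frac{17}{20}} = - \frac{97}{- \frac{83}{20}} = \left(-97\right) \left(- \frac{20}{83}\right) = \frac{1940}{83} \approx 23.374$)
$\frac{1}{h} = \frac{1}{\frac{1940}{83}} = \frac{83}{1940}$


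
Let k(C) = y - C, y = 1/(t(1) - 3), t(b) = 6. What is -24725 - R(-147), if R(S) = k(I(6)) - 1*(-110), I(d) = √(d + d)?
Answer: -74506/3 + 2*√3 ≈ -24832.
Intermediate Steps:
I(d) = √2*√d (I(d) = √(2*d) = √2*√d)
y = ⅓ (y = 1/(6 - 3) = 1/3 = ⅓ ≈ 0.33333)
k(C) = ⅓ - C
R(S) = 331/3 - 2*√3 (R(S) = (⅓ - √2*√6) - 1*(-110) = (⅓ - 2*√3) + 110 = 331/3 - 2*√3)
-24725 - R(-147) = -24725 - (331/3 - 2*√3) = -24725 + (-331/3 + 2*√3) = -74506/3 + 2*√3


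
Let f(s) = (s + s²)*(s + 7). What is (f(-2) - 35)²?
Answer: 625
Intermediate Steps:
f(s) = (7 + s)*(s + s²) (f(s) = (s + s²)*(7 + s) = (7 + s)*(s + s²))
(f(-2) - 35)² = (-2*(7 + (-2)² + 8*(-2)) - 35)² = (-2*(7 + 4 - 16) - 35)² = (-2*(-5) - 35)² = (10 - 35)² = (-25)² = 625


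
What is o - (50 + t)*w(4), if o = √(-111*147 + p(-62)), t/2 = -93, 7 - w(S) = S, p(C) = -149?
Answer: 408 + I*√16466 ≈ 408.0 + 128.32*I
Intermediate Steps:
w(S) = 7 - S
t = -186 (t = 2*(-93) = -186)
o = I*√16466 (o = √(-111*147 - 149) = √(-16317 - 149) = √(-16466) = I*√16466 ≈ 128.32*I)
o - (50 + t)*w(4) = I*√16466 - (50 - 186)*(7 - 1*4) = I*√16466 - (-136)*(7 - 4) = I*√16466 - (-136)*3 = I*√16466 - 1*(-408) = I*√16466 + 408 = 408 + I*√16466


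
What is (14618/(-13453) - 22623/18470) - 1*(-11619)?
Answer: 2886478875611/248476910 ≈ 11617.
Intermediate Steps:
(14618/(-13453) - 22623/18470) - 1*(-11619) = (14618*(-1/13453) - 22623*1/18470) + 11619 = (-14618/13453 - 22623/18470) + 11619 = -574341679/248476910 + 11619 = 2886478875611/248476910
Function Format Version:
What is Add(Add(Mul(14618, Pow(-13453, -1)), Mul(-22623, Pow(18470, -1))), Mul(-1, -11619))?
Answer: Rational(2886478875611, 248476910) ≈ 11617.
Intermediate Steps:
Add(Add(Mul(14618, Pow(-13453, -1)), Mul(-22623, Pow(18470, -1))), Mul(-1, -11619)) = Add(Add(Mul(14618, Rational(-1, 13453)), Mul(-22623, Rational(1, 18470))), 11619) = Add(Add(Rational(-14618, 13453), Rational(-22623, 18470)), 11619) = Add(Rational(-574341679, 248476910), 11619) = Rational(2886478875611, 248476910)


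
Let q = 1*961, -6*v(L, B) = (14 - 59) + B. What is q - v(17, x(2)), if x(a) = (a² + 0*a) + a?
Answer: 1909/2 ≈ 954.50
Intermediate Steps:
x(a) = a + a² (x(a) = (a² + 0) + a = a² + a = a + a²)
v(L, B) = 15/2 - B/6 (v(L, B) = -((14 - 59) + B)/6 = -(-45 + B)/6 = 15/2 - B/6)
q = 961
q - v(17, x(2)) = 961 - (15/2 - (1 + 2)/3) = 961 - (15/2 - 3/3) = 961 - (15/2 - ⅙*6) = 961 - (15/2 - 1) = 961 - 1*13/2 = 961 - 13/2 = 1909/2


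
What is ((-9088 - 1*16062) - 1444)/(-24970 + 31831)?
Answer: -26594/6861 ≈ -3.8761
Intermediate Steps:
((-9088 - 1*16062) - 1444)/(-24970 + 31831) = ((-9088 - 16062) - 1444)/6861 = (-25150 - 1444)*(1/6861) = -26594*1/6861 = -26594/6861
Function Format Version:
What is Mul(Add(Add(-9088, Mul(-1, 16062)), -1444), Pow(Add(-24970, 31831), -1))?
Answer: Rational(-26594, 6861) ≈ -3.8761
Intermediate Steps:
Mul(Add(Add(-9088, Mul(-1, 16062)), -1444), Pow(Add(-24970, 31831), -1)) = Mul(Add(Add(-9088, -16062), -1444), Pow(6861, -1)) = Mul(Add(-25150, -1444), Rational(1, 6861)) = Mul(-26594, Rational(1, 6861)) = Rational(-26594, 6861)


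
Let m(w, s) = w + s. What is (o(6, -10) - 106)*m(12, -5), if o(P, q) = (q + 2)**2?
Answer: -294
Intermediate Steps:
m(w, s) = s + w
o(P, q) = (2 + q)**2
(o(6, -10) - 106)*m(12, -5) = ((2 - 10)**2 - 106)*(-5 + 12) = ((-8)**2 - 106)*7 = (64 - 106)*7 = -42*7 = -294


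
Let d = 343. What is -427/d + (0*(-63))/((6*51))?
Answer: -61/49 ≈ -1.2449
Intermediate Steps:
-427/d + (0*(-63))/((6*51)) = -427/343 + (0*(-63))/((6*51)) = -427*1/343 + 0/306 = -61/49 + 0*(1/306) = -61/49 + 0 = -61/49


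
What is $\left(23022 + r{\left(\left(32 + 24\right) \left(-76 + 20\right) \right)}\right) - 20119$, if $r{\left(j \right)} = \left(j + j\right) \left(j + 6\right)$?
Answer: $19634263$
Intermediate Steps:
$r{\left(j \right)} = 2 j \left(6 + j\right)$
$\left(23022 + r{\left(\left(32 + 24\right) \left(-76 + 20\right) \right)}\right) - 20119 = \left(23022 + 2 \left(32 + 24\right) \left(-76 + 20\right) \left(6 + \left(32 + 24\right) \left(-76 + 20\right)\right)\right) - 20119 = \left(23022 + 2 \cdot 56 \left(-56\right) \left(6 + 56 \left(-56\right)\right)\right) - 20119 = \left(23022 + 2 \left(-3136\right) \left(6 - 3136\right)\right) - 20119 = \left(23022 + 2 \left(-3136\right) \left(-3130\right)\right) - 20119 = \left(23022 + 19631360\right) - 20119 = 19654382 - 20119 = 19634263$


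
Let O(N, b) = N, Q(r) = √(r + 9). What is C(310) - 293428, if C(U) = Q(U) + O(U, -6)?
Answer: -293118 + √319 ≈ -2.9310e+5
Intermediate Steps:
Q(r) = √(9 + r)
C(U) = U + √(9 + U) (C(U) = √(9 + U) + U = U + √(9 + U))
C(310) - 293428 = (310 + √(9 + 310)) - 293428 = (310 + √319) - 293428 = -293118 + √319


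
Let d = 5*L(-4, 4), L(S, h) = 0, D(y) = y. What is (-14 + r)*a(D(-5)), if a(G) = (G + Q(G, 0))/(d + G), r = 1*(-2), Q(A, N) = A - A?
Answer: -16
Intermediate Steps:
Q(A, N) = 0
d = 0 (d = 5*0 = 0)
r = -2
a(G) = 1 (a(G) = (G + 0)/(0 + G) = G/G = 1)
(-14 + r)*a(D(-5)) = (-14 - 2)*1 = -16*1 = -16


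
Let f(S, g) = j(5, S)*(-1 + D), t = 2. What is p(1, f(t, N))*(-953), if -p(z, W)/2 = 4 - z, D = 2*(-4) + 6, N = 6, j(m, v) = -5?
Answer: 5718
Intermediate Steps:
D = -2 (D = -8 + 6 = -2)
f(S, g) = 15 (f(S, g) = -5*(-1 - 2) = -5*(-3) = 15)
p(z, W) = -8 + 2*z (p(z, W) = -2*(4 - z) = -8 + 2*z)
p(1, f(t, N))*(-953) = (-8 + 2*1)*(-953) = (-8 + 2)*(-953) = -6*(-953) = 5718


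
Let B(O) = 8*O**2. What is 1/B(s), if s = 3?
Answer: 1/72 ≈ 0.013889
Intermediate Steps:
1/B(s) = 1/(8*3**2) = 1/(8*9) = 1/72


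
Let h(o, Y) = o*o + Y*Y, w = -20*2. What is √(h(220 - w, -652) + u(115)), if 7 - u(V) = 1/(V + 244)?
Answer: 4*√3968817877/359 ≈ 701.93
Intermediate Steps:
w = -40
u(V) = 7 - 1/(244 + V) (u(V) = 7 - 1/(V + 244) = 7 - 1/(244 + V))
h(o, Y) = Y² + o² (h(o, Y) = o² + Y² = Y² + o²)
√(h(220 - w, -652) + u(115)) = √(((-652)² + (220 - 1*(-40))²) + (1707 + 7*115)/(244 + 115)) = √((425104 + (220 + 40)²) + (1707 + 805)/359) = √((425104 + 260²) + (1/359)*2512) = √((425104 + 67600) + 2512/359) = √(492704 + 2512/359) = √(176883248/359) = 4*√3968817877/359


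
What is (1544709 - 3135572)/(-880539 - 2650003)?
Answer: 1590863/3530542 ≈ 0.45060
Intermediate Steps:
(1544709 - 3135572)/(-880539 - 2650003) = -1590863/(-3530542) = -1590863*(-1/3530542) = 1590863/3530542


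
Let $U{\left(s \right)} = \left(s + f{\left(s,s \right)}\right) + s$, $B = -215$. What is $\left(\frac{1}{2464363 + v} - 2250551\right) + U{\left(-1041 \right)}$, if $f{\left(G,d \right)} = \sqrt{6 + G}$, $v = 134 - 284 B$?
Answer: $- \frac{5689153041580}{2525557} + 3 i \sqrt{115} \approx -2.2526 \cdot 10^{6} + 32.171 i$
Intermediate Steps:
$v = 61194$ ($v = 134 - -61060 = 134 + 61060 = 61194$)
$U{\left(s \right)} = \sqrt{6 + s} + 2 s$ ($U{\left(s \right)} = \left(s + \sqrt{6 + s}\right) + s = \sqrt{6 + s} + 2 s$)
$\left(\frac{1}{2464363 + v} - 2250551\right) + U{\left(-1041 \right)} = \left(\frac{1}{2464363 + 61194} - 2250551\right) + \left(\sqrt{6 - 1041} + 2 \left(-1041\right)\right) = \left(\frac{1}{2525557} - 2250551\right) - \left(2082 - \sqrt{-1035}\right) = \left(\frac{1}{2525557} - 2250551\right) - \left(2082 - 3 i \sqrt{115}\right) = - \frac{5683894831906}{2525557} - \left(2082 - 3 i \sqrt{115}\right) = - \frac{5689153041580}{2525557} + 3 i \sqrt{115}$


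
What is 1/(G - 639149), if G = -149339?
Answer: -1/788488 ≈ -1.2683e-6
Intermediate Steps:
1/(G - 639149) = 1/(-149339 - 639149) = 1/(-788488) = -1/788488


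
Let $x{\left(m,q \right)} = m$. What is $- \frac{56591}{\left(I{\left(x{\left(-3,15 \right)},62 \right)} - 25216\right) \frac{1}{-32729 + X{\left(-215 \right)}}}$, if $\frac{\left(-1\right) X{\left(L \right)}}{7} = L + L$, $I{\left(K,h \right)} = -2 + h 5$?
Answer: $- \frac{1681827929}{24908} \approx -67522.0$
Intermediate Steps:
$I{\left(K,h \right)} = -2 + 5 h$
$X{\left(L \right)} = - 14 L$ ($X{\left(L \right)} = - 7 \left(L + L\right) = - 7 \cdot 2 L = - 14 L$)
$- \frac{56591}{\left(I{\left(x{\left(-3,15 \right)},62 \right)} - 25216\right) \frac{1}{-32729 + X{\left(-215 \right)}}} = - \frac{56591}{\left(\left(-2 + 5 \cdot 62\right) - 25216\right) \frac{1}{-32729 - -3010}} = - \frac{56591}{\left(\left(-2 + 310\right) - 25216\right) \frac{1}{-32729 + 3010}} = - \frac{56591}{\left(308 - 25216\right) \frac{1}{-29719}} = - \frac{56591}{\left(-24908\right) \left(- \frac{1}{29719}\right)} = - \frac{56591}{\frac{24908}{29719}} = \left(-56591\right) \frac{29719}{24908} = - \frac{1681827929}{24908}$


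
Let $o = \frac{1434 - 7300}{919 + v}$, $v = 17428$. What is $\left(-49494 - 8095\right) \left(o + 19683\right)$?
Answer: $- \frac{2970918896645}{2621} \approx -1.1335 \cdot 10^{9}$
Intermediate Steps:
$o = - \frac{838}{2621}$ ($o = \frac{1434 - 7300}{919 + 17428} = - \frac{5866}{18347} = \left(-5866\right) \frac{1}{18347} = - \frac{838}{2621} \approx -0.31973$)
$\left(-49494 - 8095\right) \left(o + 19683\right) = \left(-49494 - 8095\right) \left(- \frac{838}{2621} + 19683\right) = \left(-57589\right) \frac{51588305}{2621} = - \frac{2970918896645}{2621}$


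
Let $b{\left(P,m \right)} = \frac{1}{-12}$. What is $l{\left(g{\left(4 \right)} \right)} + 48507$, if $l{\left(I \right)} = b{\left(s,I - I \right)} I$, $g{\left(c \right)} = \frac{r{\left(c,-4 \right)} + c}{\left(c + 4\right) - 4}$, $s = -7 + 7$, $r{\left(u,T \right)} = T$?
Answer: $48507$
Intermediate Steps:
$s = 0$
$b{\left(P,m \right)} = - \frac{1}{12}$
$g{\left(c \right)} = \frac{-4 + c}{c}$ ($g{\left(c \right)} = \frac{-4 + c}{\left(c + 4\right) - 4} = \frac{-4 + c}{\left(4 + c\right) - 4} = \frac{-4 + c}{c}$)
$l{\left(I \right)} = - \frac{I}{12}$
$l{\left(g{\left(4 \right)} \right)} + 48507 = - \frac{\frac{1}{4} \left(-4 + 4\right)}{12} + 48507 = - \frac{\frac{1}{4} \cdot 0}{12} + 48507 = \left(- \frac{1}{12}\right) 0 + 48507 = 0 + 48507 = 48507$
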